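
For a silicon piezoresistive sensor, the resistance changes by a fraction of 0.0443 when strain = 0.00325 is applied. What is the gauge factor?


Step 1: Identify values.
dR/R = 0.0443, strain = 0.00325
Step 2: GF = (dR/R) / strain = 0.0443 / 0.00325
GF = 13.6


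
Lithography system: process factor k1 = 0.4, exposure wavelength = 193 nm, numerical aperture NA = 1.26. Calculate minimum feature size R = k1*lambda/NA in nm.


Step 1: Identify values: k1 = 0.4, lambda = 193 nm, NA = 1.26
Step 2: R = k1 * lambda / NA
R = 0.4 * 193 / 1.26
R = 61.3 nm


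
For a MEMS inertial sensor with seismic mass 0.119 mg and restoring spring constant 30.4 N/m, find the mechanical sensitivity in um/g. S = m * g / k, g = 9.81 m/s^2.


Step 1: Convert mass: m = 0.119 mg = 1.19e-07 kg
Step 2: S = m * g / k = 1.19e-07 * 9.81 / 30.4
Step 3: S = 3.84e-08 m/g
Step 4: Convert to um/g: S = 0.038 um/g


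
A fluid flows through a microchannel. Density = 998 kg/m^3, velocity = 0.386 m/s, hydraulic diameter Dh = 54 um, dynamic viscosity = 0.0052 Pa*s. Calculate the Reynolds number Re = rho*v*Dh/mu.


Step 1: Convert Dh to meters: Dh = 54e-6 m
Step 2: Re = rho * v * Dh / mu
Re = 998 * 0.386 * 54e-6 / 0.0052
Re = 4.0


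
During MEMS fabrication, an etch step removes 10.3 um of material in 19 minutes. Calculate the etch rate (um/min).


Step 1: Etch rate = depth / time
Step 2: rate = 10.3 / 19
rate = 0.542 um/min


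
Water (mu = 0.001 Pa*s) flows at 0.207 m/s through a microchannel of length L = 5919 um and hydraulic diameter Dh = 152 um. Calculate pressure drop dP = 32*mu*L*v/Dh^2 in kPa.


Step 1: Convert to SI: L = 5919e-6 m, Dh = 152e-6 m
Step 2: dP = 32 * 0.001 * 5919e-6 * 0.207 / (152e-6)^2
Step 3: dP = 1697.00 Pa
Step 4: Convert to kPa: dP = 1.7 kPa


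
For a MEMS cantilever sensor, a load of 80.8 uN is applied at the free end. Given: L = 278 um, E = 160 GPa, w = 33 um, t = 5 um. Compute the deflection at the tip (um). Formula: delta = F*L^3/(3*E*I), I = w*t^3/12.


Step 1: Calculate the second moment of area.
I = w * t^3 / 12 = 33 * 5^3 / 12 = 343.75 um^4
Step 2: Convert E to consistent units (1 GPa = 1000 uN/um^2).
E = 160 GPa = 160000 uN/um^2
Step 3: Calculate tip deflection.
delta = F * L^3 / (3 * E * I)
delta = 80.8 * 278^3 / (3 * 160000 * 343.75)
delta = 10.5211 um


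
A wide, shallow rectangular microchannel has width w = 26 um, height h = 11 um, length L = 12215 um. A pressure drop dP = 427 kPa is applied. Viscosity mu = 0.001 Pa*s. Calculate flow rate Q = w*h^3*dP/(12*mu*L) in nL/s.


Step 1: Convert all dimensions to SI (meters).
w = 26e-6 m, h = 11e-6 m, L = 12215e-6 m, dP = 427e3 Pa
Step 2: Q = w * h^3 * dP / (12 * mu * L)
Q = 26e-6 * (11e-6)^3 * 427e3 / (12 * 0.001 * 12215e-6) = 1.008102e-10 m^3/s
Step 3: Convert Q from m^3/s to nL/s (1 m^3 = 1e12 nL, so multiply by 1e12).
Q = 100.81 nL/s


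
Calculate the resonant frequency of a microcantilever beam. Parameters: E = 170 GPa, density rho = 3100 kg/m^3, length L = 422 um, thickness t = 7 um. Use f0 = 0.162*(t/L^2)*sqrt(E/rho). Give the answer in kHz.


Step 1: Convert units to SI.
t_SI = 7e-6 m, L_SI = 422e-6 m
Step 2: Calculate sqrt(E/rho).
sqrt(170e9 / 3100) = 7405.32 m/s
Step 3: Compute f0.
f0 = 0.162 * 7e-6 / (422e-6)^2 * 7405.32 = 47155.5 Hz = 47.16 kHz


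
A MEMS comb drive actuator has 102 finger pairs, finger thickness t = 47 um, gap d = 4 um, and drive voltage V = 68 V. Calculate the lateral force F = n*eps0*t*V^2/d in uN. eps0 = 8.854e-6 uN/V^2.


Step 1: Parameters: n=102, eps0=8.854e-6 uN/V^2, t=47 um, V=68 V, d=4 um
Step 2: V^2 = 4624
Step 3: F = 102 * 8.854e-6 * 47 * 4624 / 4
F = 49.068 uN


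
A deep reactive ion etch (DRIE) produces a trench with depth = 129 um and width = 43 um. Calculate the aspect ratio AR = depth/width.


Step 1: AR = depth / width
Step 2: AR = 129 / 43
AR = 3.0


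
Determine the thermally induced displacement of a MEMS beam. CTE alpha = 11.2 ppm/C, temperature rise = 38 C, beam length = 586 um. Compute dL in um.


Step 1: Convert CTE: alpha = 11.2 ppm/C = 11.2e-6 /C
Step 2: dL = 11.2e-6 * 38 * 586
dL = 0.2494 um


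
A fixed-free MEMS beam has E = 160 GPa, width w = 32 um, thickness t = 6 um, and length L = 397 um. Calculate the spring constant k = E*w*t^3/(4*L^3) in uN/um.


Step 1: Convert E to consistent units (1 GPa = 1000 uN/um^2).
E = 160 GPa = 160000 uN/um^2
Step 2: Compute t^3 = 6^3 = 216
Step 3: Compute L^3 = 397^3 = 62570773
Step 4: k = 160000 * 32 * 216 / (4 * 62570773)
k = 4.4187 uN/um


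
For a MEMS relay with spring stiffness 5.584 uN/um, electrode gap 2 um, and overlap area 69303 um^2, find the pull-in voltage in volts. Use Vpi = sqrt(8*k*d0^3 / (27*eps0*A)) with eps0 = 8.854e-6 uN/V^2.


Step 1: Compute numerator: 8 * k * d0^3 = 8 * 5.584 * 2^3 = 357.376
Step 2: Compute denominator: 27 * eps0 * A = 27 * 8.854e-6 * 69303 = 16.567437
Step 3: Vpi = sqrt(357.376 / 16.567437)
Vpi = 4.64 V


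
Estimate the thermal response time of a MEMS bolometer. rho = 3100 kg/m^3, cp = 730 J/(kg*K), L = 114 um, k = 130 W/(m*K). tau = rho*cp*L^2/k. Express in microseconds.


Step 1: Convert L to m: L = 114e-6 m
Step 2: L^2 = (114e-6)^2 = 1.2996e-08 m^2
Step 3: tau = 3100 * 730 * 1.2996e-08 / 130 = 2.262304e-04 s
Step 4: Convert to microseconds (multiply by 1e6).
tau = 226.23 us


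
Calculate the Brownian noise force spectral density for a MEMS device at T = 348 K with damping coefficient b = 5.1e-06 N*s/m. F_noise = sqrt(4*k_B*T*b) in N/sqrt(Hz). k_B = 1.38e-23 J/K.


Step 1: Compute 4 * k_B * T * b
= 4 * 1.38e-23 * 348 * 5.1e-06
= 9.7969e-26 N^2/Hz
Step 2: F_noise = sqrt(9.7969e-26)
F_noise = 3.13e-13 N/sqrt(Hz)


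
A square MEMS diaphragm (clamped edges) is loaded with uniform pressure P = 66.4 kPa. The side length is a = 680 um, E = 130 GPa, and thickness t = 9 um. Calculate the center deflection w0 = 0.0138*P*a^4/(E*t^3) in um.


Step 1: Convert pressure to compatible units (E is in GPa, so P in GPa).
P = 66.4 kPa = 66.4e-6 GPa
Step 2: Compute numerator: 0.0138 * P * a^4.
a^4 = 680^4 = 213813760000
numerator = 0.0138 * 66.4e-6 * 213813760000 = 1.959218e+05
Step 3: Compute denominator: E * t^3 = 130 * 9^3 = 94770
Step 4: w0 = numerator / denominator = 1.959218e+05 / 94770 = 2.0673 um


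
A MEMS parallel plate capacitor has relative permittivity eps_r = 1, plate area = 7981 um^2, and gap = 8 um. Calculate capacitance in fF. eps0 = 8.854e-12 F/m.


Step 1: Convert area to m^2: A = 7981e-12 m^2
Step 2: Convert gap to m: d = 8e-6 m
Step 3: C = eps0 * eps_r * A / d
C = 8.854e-12 * 1 * 7981e-12 / 8e-6
Step 4: Convert to fF (multiply by 1e15).
C = 8.83 fF


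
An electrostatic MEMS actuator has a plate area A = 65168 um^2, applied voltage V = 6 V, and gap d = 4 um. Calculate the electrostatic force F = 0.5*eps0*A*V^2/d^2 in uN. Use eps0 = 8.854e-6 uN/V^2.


Step 1: Identify parameters.
eps0 = 8.854e-6 uN/V^2, A = 65168 um^2, V = 6 V, d = 4 um
Step 2: Compute V^2 = 6^2 = 36
Step 3: Compute d^2 = 4^2 = 16
Step 4: F = 0.5 * 8.854e-6 * 65168 * 36 / 16
F = 0.649 uN


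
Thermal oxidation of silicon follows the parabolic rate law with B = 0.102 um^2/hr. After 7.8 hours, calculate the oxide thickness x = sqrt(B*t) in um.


Step 1: Compute B*t = 0.102 * 7.8 = 0.7956
Step 2: x = sqrt(0.7956)
x = 0.892 um


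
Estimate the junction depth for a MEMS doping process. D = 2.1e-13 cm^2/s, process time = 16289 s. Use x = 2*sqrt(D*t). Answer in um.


Step 1: Compute D*t = 2.1e-13 * 16289 = 3.42069e-09 cm^2
Step 2: sqrt(D*t) = 5.8487e-05 cm
Step 3: x = 2 * 5.8487e-05 cm = 1.16974e-04 cm
Step 4: Convert to um (1 cm = 1e4 um): x = 1.17 um


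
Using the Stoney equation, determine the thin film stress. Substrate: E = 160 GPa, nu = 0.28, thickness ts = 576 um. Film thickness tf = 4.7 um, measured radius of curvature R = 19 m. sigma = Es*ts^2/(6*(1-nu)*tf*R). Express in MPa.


Step 1: Compute numerator: Es * ts^2 = 160 * 576^2 = 53084160 (GPa*um^2)
Step 2: Compute denominator (R in um): 6*(1-nu)*tf*R = 6*0.72*4.7*19e6 = 385776000.0 (um^2)
Step 3: sigma (GPa) = 53084160 / 385776000.0 = 1.37604e-01 GPa
Step 4: Convert to MPa (x1000): sigma = 137.6 MPa


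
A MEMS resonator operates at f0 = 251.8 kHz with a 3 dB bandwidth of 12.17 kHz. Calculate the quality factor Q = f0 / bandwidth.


Step 1: Q = f0 / bandwidth
Step 2: Q = 251.8 / 12.17
Q = 20.7


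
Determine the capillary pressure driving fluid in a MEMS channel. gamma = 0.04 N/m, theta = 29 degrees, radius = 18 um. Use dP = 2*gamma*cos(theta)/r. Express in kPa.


Step 1: cos(29 deg) = 0.8746
Step 2: Convert r to m: r = 18e-6 m
Step 3: dP = 2 * 0.04 * 0.8746 / 18e-6 = 3887.1 Pa
Step 4: Convert Pa to kPa (divide by 1000).
dP = 3.89 kPa


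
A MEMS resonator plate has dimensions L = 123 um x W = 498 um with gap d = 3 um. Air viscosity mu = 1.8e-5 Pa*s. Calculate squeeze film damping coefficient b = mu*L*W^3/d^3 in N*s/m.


Step 1: Convert to SI.
L = 123e-6 m, W = 498e-6 m, d = 3e-6 m
Step 2: W^3 = (498e-6)^3 = 1.24e-10 m^3
Step 3: d^3 = (3e-6)^3 = 2.70e-17 m^3
Step 4: b = 1.8e-5 * 123e-6 * 1.24e-10 / 2.70e-17
b = 1.01e-02 N*s/m


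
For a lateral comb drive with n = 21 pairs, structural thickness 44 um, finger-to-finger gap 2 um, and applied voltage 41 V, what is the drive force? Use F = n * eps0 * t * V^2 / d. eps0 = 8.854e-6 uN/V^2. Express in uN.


Step 1: Parameters: n=21, eps0=8.854e-6 uN/V^2, t=44 um, V=41 V, d=2 um
Step 2: V^2 = 1681
Step 3: F = 21 * 8.854e-6 * 44 * 1681 / 2
F = 6.876 uN


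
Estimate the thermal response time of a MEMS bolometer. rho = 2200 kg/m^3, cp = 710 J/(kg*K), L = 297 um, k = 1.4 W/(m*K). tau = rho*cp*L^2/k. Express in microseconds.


Step 1: Convert L to m: L = 297e-6 m
Step 2: L^2 = (297e-6)^2 = 8.8209e-08 m^2
Step 3: tau = 2200 * 710 * 8.8209e-08 / 1.4 = 9.841604143e-02 s
Step 4: Convert to microseconds (multiply by 1e6).
tau = 98416.041 us


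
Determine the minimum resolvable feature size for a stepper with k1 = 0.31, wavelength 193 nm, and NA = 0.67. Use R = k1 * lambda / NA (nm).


Step 1: Identify values: k1 = 0.31, lambda = 193 nm, NA = 0.67
Step 2: R = k1 * lambda / NA
R = 0.31 * 193 / 0.67
R = 89.3 nm


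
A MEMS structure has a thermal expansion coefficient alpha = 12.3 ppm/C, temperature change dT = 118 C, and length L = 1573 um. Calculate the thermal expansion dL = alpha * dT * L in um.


Step 1: Convert CTE: alpha = 12.3 ppm/C = 12.3e-6 /C
Step 2: dL = 12.3e-6 * 118 * 1573
dL = 2.2831 um


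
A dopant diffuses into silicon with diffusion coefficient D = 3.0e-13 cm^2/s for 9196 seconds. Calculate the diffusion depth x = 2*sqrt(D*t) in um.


Step 1: Compute D*t = 3.0e-13 * 9196 = 2.7588e-09 cm^2
Step 2: sqrt(D*t) = 5.2524e-05 cm
Step 3: x = 2 * 5.2524e-05 cm = 1.05048e-04 cm
Step 4: Convert to um (1 cm = 1e4 um): x = 1.05 um


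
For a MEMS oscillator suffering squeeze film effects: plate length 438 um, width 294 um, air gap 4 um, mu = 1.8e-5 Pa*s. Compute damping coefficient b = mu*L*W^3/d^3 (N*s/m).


Step 1: Convert to SI.
L = 438e-6 m, W = 294e-6 m, d = 4e-6 m
Step 2: W^3 = (294e-6)^3 = 2.54e-11 m^3
Step 3: d^3 = (4e-6)^3 = 6.40e-17 m^3
Step 4: b = 1.8e-5 * 438e-6 * 2.54e-11 / 6.40e-17
b = 3.13e-03 N*s/m


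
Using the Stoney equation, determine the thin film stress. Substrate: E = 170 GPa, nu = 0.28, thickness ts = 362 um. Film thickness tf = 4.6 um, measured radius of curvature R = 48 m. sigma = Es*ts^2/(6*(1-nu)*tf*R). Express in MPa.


Step 1: Compute numerator: Es * ts^2 = 170 * 362^2 = 22277480 (GPa*um^2)
Step 2: Compute denominator (R in um): 6*(1-nu)*tf*R = 6*0.72*4.6*48e6 = 953856000.0 (um^2)
Step 3: sigma (GPa) = 22277480 / 953856000.0 = 2.3355e-02 GPa
Step 4: Convert to MPa (x1000): sigma = 23.4 MPa


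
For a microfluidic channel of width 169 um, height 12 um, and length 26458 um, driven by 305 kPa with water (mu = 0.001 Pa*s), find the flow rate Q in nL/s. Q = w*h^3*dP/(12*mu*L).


Step 1: Convert all dimensions to SI (meters).
w = 169e-6 m, h = 12e-6 m, L = 26458e-6 m, dP = 305e3 Pa
Step 2: Q = w * h^3 * dP / (12 * mu * L)
Q = 169e-6 * (12e-6)^3 * 305e3 / (12 * 0.001 * 26458e-6) = 2.8053821e-10 m^3/s
Step 3: Convert Q from m^3/s to nL/s (1 m^3 = 1e12 nL, so multiply by 1e12).
Q = 280.538 nL/s


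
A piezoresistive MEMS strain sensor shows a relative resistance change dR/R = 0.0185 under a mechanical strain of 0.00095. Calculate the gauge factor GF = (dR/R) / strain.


Step 1: Identify values.
dR/R = 0.0185, strain = 0.00095
Step 2: GF = (dR/R) / strain = 0.0185 / 0.00095
GF = 19.5


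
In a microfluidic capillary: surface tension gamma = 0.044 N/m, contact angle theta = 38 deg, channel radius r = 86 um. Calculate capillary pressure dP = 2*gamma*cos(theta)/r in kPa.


Step 1: cos(38 deg) = 0.788
Step 2: Convert r to m: r = 86e-6 m
Step 3: dP = 2 * 0.044 * 0.788 / 86e-6 = 806.3 Pa
Step 4: Convert Pa to kPa (divide by 1000).
dP = 0.81 kPa


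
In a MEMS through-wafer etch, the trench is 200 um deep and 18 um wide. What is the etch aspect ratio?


Step 1: AR = depth / width
Step 2: AR = 200 / 18
AR = 11.1


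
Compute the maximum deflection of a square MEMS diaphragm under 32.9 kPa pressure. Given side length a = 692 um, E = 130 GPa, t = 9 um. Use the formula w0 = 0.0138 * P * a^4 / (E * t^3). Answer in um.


Step 1: Convert pressure to compatible units (E is in GPa, so P in GPa).
P = 32.9 kPa = 32.9e-6 GPa
Step 2: Compute numerator: 0.0138 * P * a^4.
a^4 = 692^4 = 229310730496
numerator = 0.0138 * 32.9e-6 * 229310730496 = 1.041117e+05
Step 3: Compute denominator: E * t^3 = 130 * 9^3 = 94770
Step 4: w0 = numerator / denominator = 1.041117e+05 / 94770 = 1.0986 um


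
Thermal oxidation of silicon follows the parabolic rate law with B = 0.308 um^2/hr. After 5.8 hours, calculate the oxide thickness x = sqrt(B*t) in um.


Step 1: Compute B*t = 0.308 * 5.8 = 1.7864
Step 2: x = sqrt(1.7864)
x = 1.337 um


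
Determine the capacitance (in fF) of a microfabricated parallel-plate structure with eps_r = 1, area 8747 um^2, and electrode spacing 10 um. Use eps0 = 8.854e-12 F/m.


Step 1: Convert area to m^2: A = 8747e-12 m^2
Step 2: Convert gap to m: d = 10e-6 m
Step 3: C = eps0 * eps_r * A / d
C = 8.854e-12 * 1 * 8747e-12 / 10e-6
Step 4: Convert to fF (multiply by 1e15).
C = 7.74 fF


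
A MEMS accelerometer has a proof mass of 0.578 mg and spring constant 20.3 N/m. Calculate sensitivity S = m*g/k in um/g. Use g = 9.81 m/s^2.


Step 1: Convert mass: m = 0.578 mg = 5.78e-07 kg
Step 2: S = m * g / k = 5.78e-07 * 9.81 / 20.3
Step 3: S = 2.79e-07 m/g
Step 4: Convert to um/g: S = 0.279 um/g


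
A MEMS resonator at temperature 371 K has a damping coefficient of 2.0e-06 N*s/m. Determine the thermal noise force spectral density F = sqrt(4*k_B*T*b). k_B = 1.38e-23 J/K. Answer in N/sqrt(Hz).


Step 1: Compute 4 * k_B * T * b
= 4 * 1.38e-23 * 371 * 2.0e-06
= 4.0958e-26 N^2/Hz
Step 2: F_noise = sqrt(4.0958e-26)
F_noise = 2.02e-13 N/sqrt(Hz)


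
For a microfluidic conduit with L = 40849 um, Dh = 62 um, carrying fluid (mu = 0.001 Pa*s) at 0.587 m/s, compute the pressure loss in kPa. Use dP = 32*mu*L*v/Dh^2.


Step 1: Convert to SI: L = 40849e-6 m, Dh = 62e-6 m
Step 2: dP = 32 * 0.001 * 40849e-6 * 0.587 / (62e-6)^2
Step 3: dP = 199611.76 Pa
Step 4: Convert to kPa: dP = 199.61 kPa


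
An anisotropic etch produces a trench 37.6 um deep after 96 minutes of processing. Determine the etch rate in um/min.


Step 1: Etch rate = depth / time
Step 2: rate = 37.6 / 96
rate = 0.392 um/min


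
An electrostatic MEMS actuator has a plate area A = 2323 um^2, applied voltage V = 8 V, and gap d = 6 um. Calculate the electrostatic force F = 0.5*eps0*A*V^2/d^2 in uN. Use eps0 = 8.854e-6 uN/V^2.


Step 1: Identify parameters.
eps0 = 8.854e-6 uN/V^2, A = 2323 um^2, V = 8 V, d = 6 um
Step 2: Compute V^2 = 8^2 = 64
Step 3: Compute d^2 = 6^2 = 36
Step 4: F = 0.5 * 8.854e-6 * 2323 * 64 / 36
F = 0.018 uN


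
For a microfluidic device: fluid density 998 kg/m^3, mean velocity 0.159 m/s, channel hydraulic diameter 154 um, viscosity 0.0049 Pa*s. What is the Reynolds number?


Step 1: Convert Dh to meters: Dh = 154e-6 m
Step 2: Re = rho * v * Dh / mu
Re = 998 * 0.159 * 154e-6 / 0.0049
Re = 4.987


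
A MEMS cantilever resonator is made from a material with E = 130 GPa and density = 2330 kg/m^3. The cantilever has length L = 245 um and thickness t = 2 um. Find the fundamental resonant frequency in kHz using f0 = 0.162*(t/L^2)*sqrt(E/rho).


Step 1: Convert units to SI.
t_SI = 2e-6 m, L_SI = 245e-6 m
Step 2: Calculate sqrt(E/rho).
sqrt(130e9 / 2330) = 7469.54 m/s
Step 3: Compute f0.
f0 = 0.162 * 2e-6 / (245e-6)^2 * 7469.54 = 40318.7 Hz = 40.32 kHz


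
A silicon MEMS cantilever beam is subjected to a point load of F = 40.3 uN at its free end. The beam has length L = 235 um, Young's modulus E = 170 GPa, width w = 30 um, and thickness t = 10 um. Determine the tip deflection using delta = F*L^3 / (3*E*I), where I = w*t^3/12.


Step 1: Calculate the second moment of area.
I = w * t^3 / 12 = 30 * 10^3 / 12 = 2500.0 um^4
Step 2: Convert E to consistent units (1 GPa = 1000 uN/um^2).
E = 170 GPa = 170000 uN/um^2
Step 3: Calculate tip deflection.
delta = F * L^3 / (3 * E * I)
delta = 40.3 * 235^3 / (3 * 170000 * 2500.0)
delta = 0.4102 um


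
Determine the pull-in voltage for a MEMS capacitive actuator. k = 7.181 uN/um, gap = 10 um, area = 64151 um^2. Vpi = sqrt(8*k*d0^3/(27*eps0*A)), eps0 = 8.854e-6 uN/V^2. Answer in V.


Step 1: Compute numerator: 8 * k * d0^3 = 8 * 7.181 * 10^3 = 57448.0
Step 2: Compute denominator: 27 * eps0 * A = 27 * 8.854e-6 * 64151 = 15.33581
Step 3: Vpi = sqrt(57448.0 / 15.33581)
Vpi = 61.2 V


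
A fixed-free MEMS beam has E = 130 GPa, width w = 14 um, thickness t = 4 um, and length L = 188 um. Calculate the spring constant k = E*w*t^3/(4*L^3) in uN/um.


Step 1: Convert E to consistent units (1 GPa = 1000 uN/um^2).
E = 130 GPa = 130000 uN/um^2
Step 2: Compute t^3 = 4^3 = 64
Step 3: Compute L^3 = 188^3 = 6644672
Step 4: k = 130000 * 14 * 64 / (4 * 6644672)
k = 4.3825 uN/um


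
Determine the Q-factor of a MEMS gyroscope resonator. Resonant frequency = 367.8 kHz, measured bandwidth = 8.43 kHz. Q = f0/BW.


Step 1: Q = f0 / bandwidth
Step 2: Q = 367.8 / 8.43
Q = 43.6


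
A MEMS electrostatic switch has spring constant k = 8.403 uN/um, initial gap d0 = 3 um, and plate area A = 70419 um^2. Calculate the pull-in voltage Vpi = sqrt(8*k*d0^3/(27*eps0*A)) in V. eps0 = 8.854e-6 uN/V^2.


Step 1: Compute numerator: 8 * k * d0^3 = 8 * 8.403 * 3^3 = 1815.048
Step 2: Compute denominator: 27 * eps0 * A = 27 * 8.854e-6 * 70419 = 16.834225
Step 3: Vpi = sqrt(1815.048 / 16.834225)
Vpi = 10.38 V


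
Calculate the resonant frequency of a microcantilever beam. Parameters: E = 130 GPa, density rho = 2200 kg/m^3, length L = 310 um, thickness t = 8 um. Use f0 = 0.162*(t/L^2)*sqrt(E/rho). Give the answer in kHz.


Step 1: Convert units to SI.
t_SI = 8e-6 m, L_SI = 310e-6 m
Step 2: Calculate sqrt(E/rho).
sqrt(130e9 / 2200) = 7687.06 m/s
Step 3: Compute f0.
f0 = 0.162 * 8e-6 / (310e-6)^2 * 7687.06 = 103667.3 Hz = 103.67 kHz


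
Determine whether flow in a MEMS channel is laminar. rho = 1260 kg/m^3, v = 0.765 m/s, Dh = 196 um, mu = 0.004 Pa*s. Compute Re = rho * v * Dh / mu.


Step 1: Convert Dh to meters: Dh = 196e-6 m
Step 2: Re = rho * v * Dh / mu
Re = 1260 * 0.765 * 196e-6 / 0.004
Re = 47.231
Since Re = 47.231 is below ~2300, the flow is laminar.


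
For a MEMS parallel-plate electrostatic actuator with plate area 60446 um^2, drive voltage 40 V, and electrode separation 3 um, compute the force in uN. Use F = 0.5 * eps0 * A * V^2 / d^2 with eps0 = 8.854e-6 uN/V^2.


Step 1: Identify parameters.
eps0 = 8.854e-6 uN/V^2, A = 60446 um^2, V = 40 V, d = 3 um
Step 2: Compute V^2 = 40^2 = 1600
Step 3: Compute d^2 = 3^2 = 9
Step 4: F = 0.5 * 8.854e-6 * 60446 * 1600 / 9
F = 47.572 uN


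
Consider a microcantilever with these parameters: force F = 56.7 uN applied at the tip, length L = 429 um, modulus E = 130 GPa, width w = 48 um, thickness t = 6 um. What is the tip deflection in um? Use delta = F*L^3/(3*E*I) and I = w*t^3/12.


Step 1: Calculate the second moment of area.
I = w * t^3 / 12 = 48 * 6^3 / 12 = 864.0 um^4
Step 2: Convert E to consistent units (1 GPa = 1000 uN/um^2).
E = 130 GPa = 130000 uN/um^2
Step 3: Calculate tip deflection.
delta = F * L^3 / (3 * E * I)
delta = 56.7 * 429^3 / (3 * 130000 * 864.0)
delta = 13.2855 um


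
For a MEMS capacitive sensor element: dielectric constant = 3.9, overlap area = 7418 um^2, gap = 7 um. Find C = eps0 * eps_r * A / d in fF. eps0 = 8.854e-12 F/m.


Step 1: Convert area to m^2: A = 7418e-12 m^2
Step 2: Convert gap to m: d = 7e-6 m
Step 3: C = eps0 * eps_r * A / d
C = 8.854e-12 * 3.9 * 7418e-12 / 7e-6
Step 4: Convert to fF (multiply by 1e15).
C = 36.59 fF


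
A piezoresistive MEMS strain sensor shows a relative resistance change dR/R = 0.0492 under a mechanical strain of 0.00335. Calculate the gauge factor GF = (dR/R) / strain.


Step 1: Identify values.
dR/R = 0.0492, strain = 0.00335
Step 2: GF = (dR/R) / strain = 0.0492 / 0.00335
GF = 14.7


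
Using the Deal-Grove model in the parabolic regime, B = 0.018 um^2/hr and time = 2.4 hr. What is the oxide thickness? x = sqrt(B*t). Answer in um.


Step 1: Compute B*t = 0.018 * 2.4 = 0.0432
Step 2: x = sqrt(0.0432)
x = 0.208 um


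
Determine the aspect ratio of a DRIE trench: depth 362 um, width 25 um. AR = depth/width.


Step 1: AR = depth / width
Step 2: AR = 362 / 25
AR = 14.5


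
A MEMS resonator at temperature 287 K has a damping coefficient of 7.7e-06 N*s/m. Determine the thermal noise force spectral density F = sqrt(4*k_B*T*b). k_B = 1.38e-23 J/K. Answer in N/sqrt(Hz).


Step 1: Compute 4 * k_B * T * b
= 4 * 1.38e-23 * 287 * 7.7e-06
= 1.2199e-25 N^2/Hz
Step 2: F_noise = sqrt(1.2199e-25)
F_noise = 3.49e-13 N/sqrt(Hz)


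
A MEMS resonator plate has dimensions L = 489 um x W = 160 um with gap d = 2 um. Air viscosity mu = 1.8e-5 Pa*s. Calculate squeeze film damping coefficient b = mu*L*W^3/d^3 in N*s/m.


Step 1: Convert to SI.
L = 489e-6 m, W = 160e-6 m, d = 2e-6 m
Step 2: W^3 = (160e-6)^3 = 4.10e-12 m^3
Step 3: d^3 = (2e-6)^3 = 8.00e-18 m^3
Step 4: b = 1.8e-5 * 489e-6 * 4.10e-12 / 8.00e-18
b = 4.51e-03 N*s/m


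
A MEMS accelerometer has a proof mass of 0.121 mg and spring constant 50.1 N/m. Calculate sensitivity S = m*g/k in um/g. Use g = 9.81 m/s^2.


Step 1: Convert mass: m = 0.121 mg = 1.21e-07 kg
Step 2: S = m * g / k = 1.21e-07 * 9.81 / 50.1
Step 3: S = 2.37e-08 m/g
Step 4: Convert to um/g: S = 0.024 um/g


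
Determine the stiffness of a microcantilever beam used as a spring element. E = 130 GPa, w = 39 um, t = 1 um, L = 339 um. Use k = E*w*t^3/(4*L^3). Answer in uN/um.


Step 1: Convert E to consistent units (1 GPa = 1000 uN/um^2).
E = 130 GPa = 130000 uN/um^2
Step 2: Compute t^3 = 1^3 = 1
Step 3: Compute L^3 = 339^3 = 38958219
Step 4: k = 130000 * 39 * 1 / (4 * 38958219)
k = 0.0325 uN/um


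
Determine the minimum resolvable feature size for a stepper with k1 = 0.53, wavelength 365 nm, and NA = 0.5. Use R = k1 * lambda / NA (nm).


Step 1: Identify values: k1 = 0.53, lambda = 365 nm, NA = 0.5
Step 2: R = k1 * lambda / NA
R = 0.53 * 365 / 0.5
R = 386.9 nm


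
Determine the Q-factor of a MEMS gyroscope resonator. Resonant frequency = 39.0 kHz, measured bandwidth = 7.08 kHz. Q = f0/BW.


Step 1: Q = f0 / bandwidth
Step 2: Q = 39.0 / 7.08
Q = 5.5


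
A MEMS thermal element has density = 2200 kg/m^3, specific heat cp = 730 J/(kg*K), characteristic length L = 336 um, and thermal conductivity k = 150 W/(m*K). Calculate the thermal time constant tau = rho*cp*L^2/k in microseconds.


Step 1: Convert L to m: L = 336e-6 m
Step 2: L^2 = (336e-6)^2 = 1.12896e-07 m^2
Step 3: tau = 2200 * 730 * 1.12896e-07 / 150 = 1.2087398e-03 s
Step 4: Convert to microseconds (multiply by 1e6).
tau = 1208.74 us


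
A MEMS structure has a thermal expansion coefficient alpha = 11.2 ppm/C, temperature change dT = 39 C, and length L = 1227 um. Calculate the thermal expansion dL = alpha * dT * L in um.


Step 1: Convert CTE: alpha = 11.2 ppm/C = 11.2e-6 /C
Step 2: dL = 11.2e-6 * 39 * 1227
dL = 0.536 um


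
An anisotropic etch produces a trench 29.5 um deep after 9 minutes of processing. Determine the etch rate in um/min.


Step 1: Etch rate = depth / time
Step 2: rate = 29.5 / 9
rate = 3.278 um/min


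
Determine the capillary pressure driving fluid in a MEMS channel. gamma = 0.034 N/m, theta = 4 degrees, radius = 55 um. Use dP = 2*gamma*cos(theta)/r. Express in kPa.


Step 1: cos(4 deg) = 0.9976
Step 2: Convert r to m: r = 55e-6 m
Step 3: dP = 2 * 0.034 * 0.9976 / 55e-6 = 1233.4 Pa
Step 4: Convert Pa to kPa (divide by 1000).
dP = 1.23 kPa


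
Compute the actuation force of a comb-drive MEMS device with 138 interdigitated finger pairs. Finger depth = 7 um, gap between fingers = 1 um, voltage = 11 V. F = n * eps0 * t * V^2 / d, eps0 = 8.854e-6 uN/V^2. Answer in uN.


Step 1: Parameters: n=138, eps0=8.854e-6 uN/V^2, t=7 um, V=11 V, d=1 um
Step 2: V^2 = 121
Step 3: F = 138 * 8.854e-6 * 7 * 121 / 1
F = 1.035 uN


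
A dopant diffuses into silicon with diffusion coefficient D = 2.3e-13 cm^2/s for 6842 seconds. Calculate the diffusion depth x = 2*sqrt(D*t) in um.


Step 1: Compute D*t = 2.3e-13 * 6842 = 1.57366e-09 cm^2
Step 2: sqrt(D*t) = 3.9669e-05 cm
Step 3: x = 2 * 3.9669e-05 cm = 7.9338e-05 cm
Step 4: Convert to um (1 cm = 1e4 um): x = 0.793 um


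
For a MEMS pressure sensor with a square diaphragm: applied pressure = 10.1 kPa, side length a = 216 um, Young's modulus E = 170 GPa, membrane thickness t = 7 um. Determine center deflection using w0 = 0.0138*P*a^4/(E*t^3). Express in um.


Step 1: Convert pressure to compatible units (E is in GPa, so P in GPa).
P = 10.1 kPa = 10.1e-6 GPa
Step 2: Compute numerator: 0.0138 * P * a^4.
a^4 = 216^4 = 2176782336
numerator = 0.0138 * 10.1e-6 * 2176782336 = 3.034e+02
Step 3: Compute denominator: E * t^3 = 170 * 7^3 = 58310
Step 4: w0 = numerator / denominator = 3.034e+02 / 58310 = 0.0052 um


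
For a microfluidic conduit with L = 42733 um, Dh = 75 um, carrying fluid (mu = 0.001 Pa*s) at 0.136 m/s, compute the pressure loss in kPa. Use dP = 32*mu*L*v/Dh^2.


Step 1: Convert to SI: L = 42733e-6 m, Dh = 75e-6 m
Step 2: dP = 32 * 0.001 * 42733e-6 * 0.136 / (75e-6)^2
Step 3: dP = 33062.05 Pa
Step 4: Convert to kPa: dP = 33.06 kPa


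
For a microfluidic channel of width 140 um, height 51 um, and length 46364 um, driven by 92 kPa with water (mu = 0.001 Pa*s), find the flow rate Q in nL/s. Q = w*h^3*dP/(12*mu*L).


Step 1: Convert all dimensions to SI (meters).
w = 140e-6 m, h = 51e-6 m, L = 46364e-6 m, dP = 92e3 Pa
Step 2: Q = w * h^3 * dP / (12 * mu * L)
Q = 140e-6 * (51e-6)^3 * 92e3 / (12 * 0.001 * 46364e-6) = 3.0708899e-09 m^3/s
Step 3: Convert Q from m^3/s to nL/s (1 m^3 = 1e12 nL, so multiply by 1e12).
Q = 3070.89 nL/s


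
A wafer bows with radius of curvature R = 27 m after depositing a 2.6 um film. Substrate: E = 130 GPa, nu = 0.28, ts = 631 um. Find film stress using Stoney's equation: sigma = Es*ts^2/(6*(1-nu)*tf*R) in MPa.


Step 1: Compute numerator: Es * ts^2 = 130 * 631^2 = 51760930 (GPa*um^2)
Step 2: Compute denominator (R in um): 6*(1-nu)*tf*R = 6*0.72*2.6*27e6 = 303264000.0 (um^2)
Step 3: sigma (GPa) = 51760930 / 303264000.0 = 1.70679e-01 GPa
Step 4: Convert to MPa (x1000): sigma = 170.7 MPa


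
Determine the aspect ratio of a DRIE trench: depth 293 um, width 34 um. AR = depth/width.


Step 1: AR = depth / width
Step 2: AR = 293 / 34
AR = 8.6


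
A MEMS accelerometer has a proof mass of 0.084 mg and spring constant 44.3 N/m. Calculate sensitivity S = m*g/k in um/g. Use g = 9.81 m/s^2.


Step 1: Convert mass: m = 0.084 mg = 8.40e-08 kg
Step 2: S = m * g / k = 8.40e-08 * 9.81 / 44.3
Step 3: S = 1.86e-08 m/g
Step 4: Convert to um/g: S = 0.019 um/g


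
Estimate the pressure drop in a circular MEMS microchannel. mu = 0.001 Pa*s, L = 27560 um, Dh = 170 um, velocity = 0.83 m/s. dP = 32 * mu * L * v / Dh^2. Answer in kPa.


Step 1: Convert to SI: L = 27560e-6 m, Dh = 170e-6 m
Step 2: dP = 32 * 0.001 * 27560e-6 * 0.83 / (170e-6)^2
Step 3: dP = 25328.50 Pa
Step 4: Convert to kPa: dP = 25.33 kPa


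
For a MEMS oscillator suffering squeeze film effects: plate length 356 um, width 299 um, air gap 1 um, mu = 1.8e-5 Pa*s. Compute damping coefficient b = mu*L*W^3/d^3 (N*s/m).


Step 1: Convert to SI.
L = 356e-6 m, W = 299e-6 m, d = 1e-6 m
Step 2: W^3 = (299e-6)^3 = 2.67e-11 m^3
Step 3: d^3 = (1e-6)^3 = 1.00e-18 m^3
Step 4: b = 1.8e-5 * 356e-6 * 2.67e-11 / 1.00e-18
b = 1.71e-01 N*s/m


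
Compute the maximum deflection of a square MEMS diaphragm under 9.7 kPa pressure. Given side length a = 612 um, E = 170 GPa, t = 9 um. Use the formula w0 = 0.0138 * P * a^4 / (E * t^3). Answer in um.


Step 1: Convert pressure to compatible units (E is in GPa, so P in GPa).
P = 9.7 kPa = 9.7e-6 GPa
Step 2: Compute numerator: 0.0138 * P * a^4.
a^4 = 612^4 = 140283207936
numerator = 0.0138 * 9.7e-6 * 140283207936 = 1.87783e+04
Step 3: Compute denominator: E * t^3 = 170 * 9^3 = 123930
Step 4: w0 = numerator / denominator = 1.87783e+04 / 123930 = 0.1515 um


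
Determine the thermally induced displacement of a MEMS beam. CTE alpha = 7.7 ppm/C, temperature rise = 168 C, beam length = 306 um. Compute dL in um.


Step 1: Convert CTE: alpha = 7.7 ppm/C = 7.7e-6 /C
Step 2: dL = 7.7e-6 * 168 * 306
dL = 0.3958 um


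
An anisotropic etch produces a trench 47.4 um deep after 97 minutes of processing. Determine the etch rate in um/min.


Step 1: Etch rate = depth / time
Step 2: rate = 47.4 / 97
rate = 0.489 um/min


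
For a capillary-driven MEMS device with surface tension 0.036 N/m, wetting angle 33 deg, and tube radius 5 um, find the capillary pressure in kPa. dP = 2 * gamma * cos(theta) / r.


Step 1: cos(33 deg) = 0.8387
Step 2: Convert r to m: r = 5e-6 m
Step 3: dP = 2 * 0.036 * 0.8387 / 5e-6 = 12077.3 Pa
Step 4: Convert Pa to kPa (divide by 1000).
dP = 12.08 kPa


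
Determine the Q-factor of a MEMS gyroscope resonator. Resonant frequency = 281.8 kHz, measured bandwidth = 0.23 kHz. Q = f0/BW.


Step 1: Q = f0 / bandwidth
Step 2: Q = 281.8 / 0.23
Q = 1225.2


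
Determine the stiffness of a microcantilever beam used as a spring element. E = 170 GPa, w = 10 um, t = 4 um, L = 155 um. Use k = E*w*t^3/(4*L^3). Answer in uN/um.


Step 1: Convert E to consistent units (1 GPa = 1000 uN/um^2).
E = 170 GPa = 170000 uN/um^2
Step 2: Compute t^3 = 4^3 = 64
Step 3: Compute L^3 = 155^3 = 3723875
Step 4: k = 170000 * 10 * 64 / (4 * 3723875)
k = 7.3042 uN/um


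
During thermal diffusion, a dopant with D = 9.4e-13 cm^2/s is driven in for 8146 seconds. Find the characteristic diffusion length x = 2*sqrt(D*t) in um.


Step 1: Compute D*t = 9.4e-13 * 8146 = 7.65724e-09 cm^2
Step 2: sqrt(D*t) = 8.7506e-05 cm
Step 3: x = 2 * 8.7506e-05 cm = 1.75012e-04 cm
Step 4: Convert to um (1 cm = 1e4 um): x = 1.75 um


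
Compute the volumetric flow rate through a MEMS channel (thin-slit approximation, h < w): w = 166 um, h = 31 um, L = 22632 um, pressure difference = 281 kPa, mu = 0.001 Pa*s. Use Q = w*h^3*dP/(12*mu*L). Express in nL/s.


Step 1: Convert all dimensions to SI (meters).
w = 166e-6 m, h = 31e-6 m, L = 22632e-6 m, dP = 281e3 Pa
Step 2: Q = w * h^3 * dP / (12 * mu * L)
Q = 166e-6 * (31e-6)^3 * 281e3 / (12 * 0.001 * 22632e-6) = 5.11676309e-09 m^3/s
Step 3: Convert Q from m^3/s to nL/s (1 m^3 = 1e12 nL, so multiply by 1e12).
Q = 5116.763 nL/s


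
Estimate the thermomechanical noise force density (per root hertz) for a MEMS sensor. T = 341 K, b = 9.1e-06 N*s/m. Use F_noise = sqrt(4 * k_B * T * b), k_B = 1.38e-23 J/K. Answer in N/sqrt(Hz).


Step 1: Compute 4 * k_B * T * b
= 4 * 1.38e-23 * 341 * 9.1e-06
= 1.7129e-25 N^2/Hz
Step 2: F_noise = sqrt(1.7129e-25)
F_noise = 4.14e-13 N/sqrt(Hz)


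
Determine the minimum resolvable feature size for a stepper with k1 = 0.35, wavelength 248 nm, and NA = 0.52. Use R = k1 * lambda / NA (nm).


Step 1: Identify values: k1 = 0.35, lambda = 248 nm, NA = 0.52
Step 2: R = k1 * lambda / NA
R = 0.35 * 248 / 0.52
R = 166.9 nm


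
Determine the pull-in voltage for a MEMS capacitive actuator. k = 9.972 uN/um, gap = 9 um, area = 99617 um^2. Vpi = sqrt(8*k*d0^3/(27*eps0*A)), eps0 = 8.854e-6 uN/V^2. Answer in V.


Step 1: Compute numerator: 8 * k * d0^3 = 8 * 9.972 * 9^3 = 58156.704
Step 2: Compute denominator: 27 * eps0 * A = 27 * 8.854e-6 * 99617 = 23.814241
Step 3: Vpi = sqrt(58156.704 / 23.814241)
Vpi = 49.42 V


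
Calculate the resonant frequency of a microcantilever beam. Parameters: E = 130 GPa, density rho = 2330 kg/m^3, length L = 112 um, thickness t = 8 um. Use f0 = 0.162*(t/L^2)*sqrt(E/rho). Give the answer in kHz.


Step 1: Convert units to SI.
t_SI = 8e-6 m, L_SI = 112e-6 m
Step 2: Calculate sqrt(E/rho).
sqrt(130e9 / 2330) = 7469.54 m/s
Step 3: Compute f0.
f0 = 0.162 * 8e-6 / (112e-6)^2 * 7469.54 = 771725.4 Hz = 771.73 kHz


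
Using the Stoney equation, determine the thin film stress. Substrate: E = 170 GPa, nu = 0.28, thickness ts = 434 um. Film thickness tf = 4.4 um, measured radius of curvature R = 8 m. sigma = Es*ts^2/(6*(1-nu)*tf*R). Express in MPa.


Step 1: Compute numerator: Es * ts^2 = 170 * 434^2 = 32020520 (GPa*um^2)
Step 2: Compute denominator (R in um): 6*(1-nu)*tf*R = 6*0.72*4.4*8e6 = 152064000.0 (um^2)
Step 3: sigma (GPa) = 32020520 / 152064000.0 = 2.10573e-01 GPa
Step 4: Convert to MPa (x1000): sigma = 210.6 MPa


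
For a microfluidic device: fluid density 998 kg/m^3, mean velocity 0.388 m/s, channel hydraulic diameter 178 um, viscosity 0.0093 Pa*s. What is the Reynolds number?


Step 1: Convert Dh to meters: Dh = 178e-6 m
Step 2: Re = rho * v * Dh / mu
Re = 998 * 0.388 * 178e-6 / 0.0093
Re = 7.411


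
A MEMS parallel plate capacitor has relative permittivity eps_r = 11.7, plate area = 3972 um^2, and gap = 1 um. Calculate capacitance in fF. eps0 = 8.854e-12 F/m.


Step 1: Convert area to m^2: A = 3972e-12 m^2
Step 2: Convert gap to m: d = 1e-6 m
Step 3: C = eps0 * eps_r * A / d
C = 8.854e-12 * 11.7 * 3972e-12 / 1e-6
Step 4: Convert to fF (multiply by 1e15).
C = 411.47 fF


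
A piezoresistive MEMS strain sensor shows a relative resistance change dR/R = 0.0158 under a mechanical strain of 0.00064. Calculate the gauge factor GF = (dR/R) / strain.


Step 1: Identify values.
dR/R = 0.0158, strain = 0.00064
Step 2: GF = (dR/R) / strain = 0.0158 / 0.00064
GF = 24.7


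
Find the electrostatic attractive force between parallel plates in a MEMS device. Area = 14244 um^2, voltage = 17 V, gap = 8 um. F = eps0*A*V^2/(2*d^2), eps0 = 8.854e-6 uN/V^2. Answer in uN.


Step 1: Identify parameters.
eps0 = 8.854e-6 uN/V^2, A = 14244 um^2, V = 17 V, d = 8 um
Step 2: Compute V^2 = 17^2 = 289
Step 3: Compute d^2 = 8^2 = 64
Step 4: F = 0.5 * 8.854e-6 * 14244 * 289 / 64
F = 0.285 uN


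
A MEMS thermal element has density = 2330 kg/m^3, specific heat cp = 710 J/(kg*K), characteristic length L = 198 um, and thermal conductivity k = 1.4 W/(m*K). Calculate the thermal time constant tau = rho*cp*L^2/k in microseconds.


Step 1: Convert L to m: L = 198e-6 m
Step 2: L^2 = (198e-6)^2 = 3.9204e-08 m^2
Step 3: tau = 2330 * 710 * 3.9204e-08 / 1.4 = 4.632512657e-02 s
Step 4: Convert to microseconds (multiply by 1e6).
tau = 46325.127 us


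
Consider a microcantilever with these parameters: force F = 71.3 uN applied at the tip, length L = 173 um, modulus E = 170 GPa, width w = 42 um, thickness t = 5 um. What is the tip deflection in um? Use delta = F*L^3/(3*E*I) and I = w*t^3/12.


Step 1: Calculate the second moment of area.
I = w * t^3 / 12 = 42 * 5^3 / 12 = 437.5 um^4
Step 2: Convert E to consistent units (1 GPa = 1000 uN/um^2).
E = 170 GPa = 170000 uN/um^2
Step 3: Calculate tip deflection.
delta = F * L^3 / (3 * E * I)
delta = 71.3 * 173^3 / (3 * 170000 * 437.5)
delta = 1.6545 um


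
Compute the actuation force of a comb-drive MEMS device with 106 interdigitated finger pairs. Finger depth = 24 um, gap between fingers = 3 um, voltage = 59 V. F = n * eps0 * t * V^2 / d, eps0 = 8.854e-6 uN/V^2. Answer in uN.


Step 1: Parameters: n=106, eps0=8.854e-6 uN/V^2, t=24 um, V=59 V, d=3 um
Step 2: V^2 = 3481
Step 3: F = 106 * 8.854e-6 * 24 * 3481 / 3
F = 26.136 uN


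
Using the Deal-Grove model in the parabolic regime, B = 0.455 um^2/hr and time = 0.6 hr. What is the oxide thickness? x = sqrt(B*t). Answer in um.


Step 1: Compute B*t = 0.455 * 0.6 = 0.273
Step 2: x = sqrt(0.273)
x = 0.522 um


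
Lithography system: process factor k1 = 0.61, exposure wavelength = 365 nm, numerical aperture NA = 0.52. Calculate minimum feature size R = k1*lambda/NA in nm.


Step 1: Identify values: k1 = 0.61, lambda = 365 nm, NA = 0.52
Step 2: R = k1 * lambda / NA
R = 0.61 * 365 / 0.52
R = 428.2 nm


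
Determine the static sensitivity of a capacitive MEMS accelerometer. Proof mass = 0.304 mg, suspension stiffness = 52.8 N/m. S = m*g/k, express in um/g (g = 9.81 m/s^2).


Step 1: Convert mass: m = 0.304 mg = 3.04e-07 kg
Step 2: S = m * g / k = 3.04e-07 * 9.81 / 52.8
Step 3: S = 5.65e-08 m/g
Step 4: Convert to um/g: S = 0.056 um/g


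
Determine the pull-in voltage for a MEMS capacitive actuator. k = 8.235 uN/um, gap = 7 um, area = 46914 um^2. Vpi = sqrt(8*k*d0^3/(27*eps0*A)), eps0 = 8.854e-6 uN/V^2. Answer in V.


Step 1: Compute numerator: 8 * k * d0^3 = 8 * 8.235 * 7^3 = 22596.84
Step 2: Compute denominator: 27 * eps0 * A = 27 * 8.854e-6 * 46914 = 11.215167
Step 3: Vpi = sqrt(22596.84 / 11.215167)
Vpi = 44.89 V


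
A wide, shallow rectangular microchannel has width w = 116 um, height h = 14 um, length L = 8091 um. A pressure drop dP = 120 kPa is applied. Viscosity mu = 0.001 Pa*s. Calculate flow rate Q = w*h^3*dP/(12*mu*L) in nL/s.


Step 1: Convert all dimensions to SI (meters).
w = 116e-6 m, h = 14e-6 m, L = 8091e-6 m, dP = 120e3 Pa
Step 2: Q = w * h^3 * dP / (12 * mu * L)
Q = 116e-6 * (14e-6)^3 * 120e3 / (12 * 0.001 * 8091e-6) = 3.9340502e-10 m^3/s
Step 3: Convert Q from m^3/s to nL/s (1 m^3 = 1e12 nL, so multiply by 1e12).
Q = 393.405 nL/s


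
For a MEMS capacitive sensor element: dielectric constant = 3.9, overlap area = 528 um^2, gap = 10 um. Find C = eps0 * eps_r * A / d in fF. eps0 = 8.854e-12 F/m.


Step 1: Convert area to m^2: A = 528e-12 m^2
Step 2: Convert gap to m: d = 10e-6 m
Step 3: C = eps0 * eps_r * A / d
C = 8.854e-12 * 3.9 * 528e-12 / 10e-6
Step 4: Convert to fF (multiply by 1e15).
C = 1.82 fF


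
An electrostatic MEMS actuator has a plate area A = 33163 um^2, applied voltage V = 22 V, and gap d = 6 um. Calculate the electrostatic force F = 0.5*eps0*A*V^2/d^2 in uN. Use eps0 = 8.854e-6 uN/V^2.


Step 1: Identify parameters.
eps0 = 8.854e-6 uN/V^2, A = 33163 um^2, V = 22 V, d = 6 um
Step 2: Compute V^2 = 22^2 = 484
Step 3: Compute d^2 = 6^2 = 36
Step 4: F = 0.5 * 8.854e-6 * 33163 * 484 / 36
F = 1.974 uN


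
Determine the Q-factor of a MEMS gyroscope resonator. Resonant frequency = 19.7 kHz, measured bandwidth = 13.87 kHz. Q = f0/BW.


Step 1: Q = f0 / bandwidth
Step 2: Q = 19.7 / 13.87
Q = 1.4


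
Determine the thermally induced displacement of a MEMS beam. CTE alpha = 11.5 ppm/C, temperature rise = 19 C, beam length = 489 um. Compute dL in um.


Step 1: Convert CTE: alpha = 11.5 ppm/C = 11.5e-6 /C
Step 2: dL = 11.5e-6 * 19 * 489
dL = 0.1068 um


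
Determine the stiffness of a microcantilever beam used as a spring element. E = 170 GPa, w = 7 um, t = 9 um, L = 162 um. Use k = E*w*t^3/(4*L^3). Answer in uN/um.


Step 1: Convert E to consistent units (1 GPa = 1000 uN/um^2).
E = 170 GPa = 170000 uN/um^2
Step 2: Compute t^3 = 9^3 = 729
Step 3: Compute L^3 = 162^3 = 4251528
Step 4: k = 170000 * 7 * 729 / (4 * 4251528)
k = 51.0117 uN/um


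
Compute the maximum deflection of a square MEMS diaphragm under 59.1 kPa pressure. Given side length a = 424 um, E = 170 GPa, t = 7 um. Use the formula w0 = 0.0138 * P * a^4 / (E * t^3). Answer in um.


Step 1: Convert pressure to compatible units (E is in GPa, so P in GPa).
P = 59.1 kPa = 59.1e-6 GPa
Step 2: Compute numerator: 0.0138 * P * a^4.
a^4 = 424^4 = 32319410176
numerator = 0.0138 * 59.1e-6 * 32319410176 = 2.63591e+04
Step 3: Compute denominator: E * t^3 = 170 * 7^3 = 58310
Step 4: w0 = numerator / denominator = 2.63591e+04 / 58310 = 0.4521 um
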